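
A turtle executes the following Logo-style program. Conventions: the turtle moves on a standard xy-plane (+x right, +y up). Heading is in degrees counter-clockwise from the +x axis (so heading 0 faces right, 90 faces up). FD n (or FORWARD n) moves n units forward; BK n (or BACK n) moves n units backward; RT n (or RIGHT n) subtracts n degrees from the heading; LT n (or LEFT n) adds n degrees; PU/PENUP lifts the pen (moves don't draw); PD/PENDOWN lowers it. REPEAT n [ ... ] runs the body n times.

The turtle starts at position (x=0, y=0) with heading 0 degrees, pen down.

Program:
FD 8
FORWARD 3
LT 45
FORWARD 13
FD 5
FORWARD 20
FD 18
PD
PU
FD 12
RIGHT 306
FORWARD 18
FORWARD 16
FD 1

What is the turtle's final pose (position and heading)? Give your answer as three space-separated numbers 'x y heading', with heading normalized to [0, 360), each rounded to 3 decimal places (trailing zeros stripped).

Answer: 53.608 82.652 99

Derivation:
Executing turtle program step by step:
Start: pos=(0,0), heading=0, pen down
FD 8: (0,0) -> (8,0) [heading=0, draw]
FD 3: (8,0) -> (11,0) [heading=0, draw]
LT 45: heading 0 -> 45
FD 13: (11,0) -> (20.192,9.192) [heading=45, draw]
FD 5: (20.192,9.192) -> (23.728,12.728) [heading=45, draw]
FD 20: (23.728,12.728) -> (37.87,26.87) [heading=45, draw]
FD 18: (37.87,26.87) -> (50.598,39.598) [heading=45, draw]
PD: pen down
PU: pen up
FD 12: (50.598,39.598) -> (59.083,48.083) [heading=45, move]
RT 306: heading 45 -> 99
FD 18: (59.083,48.083) -> (56.267,65.862) [heading=99, move]
FD 16: (56.267,65.862) -> (53.764,81.665) [heading=99, move]
FD 1: (53.764,81.665) -> (53.608,82.652) [heading=99, move]
Final: pos=(53.608,82.652), heading=99, 6 segment(s) drawn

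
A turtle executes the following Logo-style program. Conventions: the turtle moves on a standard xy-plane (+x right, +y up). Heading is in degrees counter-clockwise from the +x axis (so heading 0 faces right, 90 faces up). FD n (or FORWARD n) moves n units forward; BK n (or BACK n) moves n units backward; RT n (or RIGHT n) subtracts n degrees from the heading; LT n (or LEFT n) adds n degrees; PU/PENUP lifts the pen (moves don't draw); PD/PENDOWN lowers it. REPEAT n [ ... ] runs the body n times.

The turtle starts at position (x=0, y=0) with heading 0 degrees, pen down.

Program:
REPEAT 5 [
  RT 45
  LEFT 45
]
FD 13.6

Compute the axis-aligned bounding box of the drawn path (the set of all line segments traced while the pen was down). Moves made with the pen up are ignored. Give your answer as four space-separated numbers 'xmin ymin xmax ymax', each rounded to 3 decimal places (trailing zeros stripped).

Executing turtle program step by step:
Start: pos=(0,0), heading=0, pen down
REPEAT 5 [
  -- iteration 1/5 --
  RT 45: heading 0 -> 315
  LT 45: heading 315 -> 0
  -- iteration 2/5 --
  RT 45: heading 0 -> 315
  LT 45: heading 315 -> 0
  -- iteration 3/5 --
  RT 45: heading 0 -> 315
  LT 45: heading 315 -> 0
  -- iteration 4/5 --
  RT 45: heading 0 -> 315
  LT 45: heading 315 -> 0
  -- iteration 5/5 --
  RT 45: heading 0 -> 315
  LT 45: heading 315 -> 0
]
FD 13.6: (0,0) -> (13.6,0) [heading=0, draw]
Final: pos=(13.6,0), heading=0, 1 segment(s) drawn

Segment endpoints: x in {0, 13.6}, y in {0}
xmin=0, ymin=0, xmax=13.6, ymax=0

Answer: 0 0 13.6 0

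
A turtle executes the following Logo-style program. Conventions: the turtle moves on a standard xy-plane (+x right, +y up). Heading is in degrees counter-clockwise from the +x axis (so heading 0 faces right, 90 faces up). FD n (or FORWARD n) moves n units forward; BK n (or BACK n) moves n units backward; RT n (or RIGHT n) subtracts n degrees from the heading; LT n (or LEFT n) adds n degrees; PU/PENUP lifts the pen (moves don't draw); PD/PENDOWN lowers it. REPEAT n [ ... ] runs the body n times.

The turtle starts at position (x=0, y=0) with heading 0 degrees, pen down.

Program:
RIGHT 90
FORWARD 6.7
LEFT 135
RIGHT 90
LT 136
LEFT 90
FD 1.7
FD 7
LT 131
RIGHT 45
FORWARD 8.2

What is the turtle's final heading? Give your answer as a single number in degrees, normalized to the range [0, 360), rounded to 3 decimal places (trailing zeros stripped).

Executing turtle program step by step:
Start: pos=(0,0), heading=0, pen down
RT 90: heading 0 -> 270
FD 6.7: (0,0) -> (0,-6.7) [heading=270, draw]
LT 135: heading 270 -> 45
RT 90: heading 45 -> 315
LT 136: heading 315 -> 91
LT 90: heading 91 -> 181
FD 1.7: (0,-6.7) -> (-1.7,-6.73) [heading=181, draw]
FD 7: (-1.7,-6.73) -> (-8.699,-6.852) [heading=181, draw]
LT 131: heading 181 -> 312
RT 45: heading 312 -> 267
FD 8.2: (-8.699,-6.852) -> (-9.128,-15.041) [heading=267, draw]
Final: pos=(-9.128,-15.041), heading=267, 4 segment(s) drawn

Answer: 267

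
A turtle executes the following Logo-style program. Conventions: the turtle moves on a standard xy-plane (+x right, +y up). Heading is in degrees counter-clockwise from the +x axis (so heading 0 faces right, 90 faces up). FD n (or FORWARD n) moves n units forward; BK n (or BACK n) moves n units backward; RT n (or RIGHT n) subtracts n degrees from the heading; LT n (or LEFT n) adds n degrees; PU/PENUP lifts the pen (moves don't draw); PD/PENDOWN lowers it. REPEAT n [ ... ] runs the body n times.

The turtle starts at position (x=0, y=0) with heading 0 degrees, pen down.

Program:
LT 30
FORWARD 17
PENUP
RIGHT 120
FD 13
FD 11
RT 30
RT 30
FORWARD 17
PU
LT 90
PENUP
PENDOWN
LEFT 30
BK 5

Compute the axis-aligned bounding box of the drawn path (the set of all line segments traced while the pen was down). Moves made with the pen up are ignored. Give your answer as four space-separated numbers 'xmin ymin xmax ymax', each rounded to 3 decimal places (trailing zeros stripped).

Answer: -4.33 -24 14.722 8.5

Derivation:
Executing turtle program step by step:
Start: pos=(0,0), heading=0, pen down
LT 30: heading 0 -> 30
FD 17: (0,0) -> (14.722,8.5) [heading=30, draw]
PU: pen up
RT 120: heading 30 -> 270
FD 13: (14.722,8.5) -> (14.722,-4.5) [heading=270, move]
FD 11: (14.722,-4.5) -> (14.722,-15.5) [heading=270, move]
RT 30: heading 270 -> 240
RT 30: heading 240 -> 210
FD 17: (14.722,-15.5) -> (0,-24) [heading=210, move]
PU: pen up
LT 90: heading 210 -> 300
PU: pen up
PD: pen down
LT 30: heading 300 -> 330
BK 5: (0,-24) -> (-4.33,-21.5) [heading=330, draw]
Final: pos=(-4.33,-21.5), heading=330, 2 segment(s) drawn

Segment endpoints: x in {-4.33, 0, 14.722}, y in {-24, -21.5, 0, 8.5}
xmin=-4.33, ymin=-24, xmax=14.722, ymax=8.5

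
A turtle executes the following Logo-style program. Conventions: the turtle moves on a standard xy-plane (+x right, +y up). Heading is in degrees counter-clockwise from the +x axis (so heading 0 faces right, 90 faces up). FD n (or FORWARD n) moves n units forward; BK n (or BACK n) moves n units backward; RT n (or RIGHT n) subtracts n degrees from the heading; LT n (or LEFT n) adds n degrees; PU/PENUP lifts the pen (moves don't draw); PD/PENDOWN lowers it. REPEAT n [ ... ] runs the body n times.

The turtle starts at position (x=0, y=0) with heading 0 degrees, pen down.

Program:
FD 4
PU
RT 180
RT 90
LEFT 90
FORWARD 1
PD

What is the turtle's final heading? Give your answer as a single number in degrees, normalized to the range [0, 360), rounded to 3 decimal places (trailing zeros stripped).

Answer: 180

Derivation:
Executing turtle program step by step:
Start: pos=(0,0), heading=0, pen down
FD 4: (0,0) -> (4,0) [heading=0, draw]
PU: pen up
RT 180: heading 0 -> 180
RT 90: heading 180 -> 90
LT 90: heading 90 -> 180
FD 1: (4,0) -> (3,0) [heading=180, move]
PD: pen down
Final: pos=(3,0), heading=180, 1 segment(s) drawn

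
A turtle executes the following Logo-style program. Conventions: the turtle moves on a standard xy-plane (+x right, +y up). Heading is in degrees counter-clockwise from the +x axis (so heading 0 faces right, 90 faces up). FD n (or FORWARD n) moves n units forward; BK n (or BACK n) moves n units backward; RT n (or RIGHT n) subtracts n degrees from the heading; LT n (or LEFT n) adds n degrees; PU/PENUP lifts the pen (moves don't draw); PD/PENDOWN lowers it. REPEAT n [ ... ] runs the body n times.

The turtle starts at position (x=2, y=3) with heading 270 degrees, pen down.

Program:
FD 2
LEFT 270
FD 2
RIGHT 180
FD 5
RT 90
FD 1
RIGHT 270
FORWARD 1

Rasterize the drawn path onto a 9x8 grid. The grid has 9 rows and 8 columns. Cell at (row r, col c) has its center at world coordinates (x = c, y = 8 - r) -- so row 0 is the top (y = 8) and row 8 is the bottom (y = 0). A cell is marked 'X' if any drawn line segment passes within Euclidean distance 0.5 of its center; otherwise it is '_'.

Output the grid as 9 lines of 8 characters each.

Segment 0: (2,3) -> (2,1)
Segment 1: (2,1) -> (-0,1)
Segment 2: (-0,1) -> (5,1)
Segment 3: (5,1) -> (5,-0)
Segment 4: (5,-0) -> (6,-0)

Answer: ________
________
________
________
________
__X_____
__X_____
XXXXXX__
_____XX_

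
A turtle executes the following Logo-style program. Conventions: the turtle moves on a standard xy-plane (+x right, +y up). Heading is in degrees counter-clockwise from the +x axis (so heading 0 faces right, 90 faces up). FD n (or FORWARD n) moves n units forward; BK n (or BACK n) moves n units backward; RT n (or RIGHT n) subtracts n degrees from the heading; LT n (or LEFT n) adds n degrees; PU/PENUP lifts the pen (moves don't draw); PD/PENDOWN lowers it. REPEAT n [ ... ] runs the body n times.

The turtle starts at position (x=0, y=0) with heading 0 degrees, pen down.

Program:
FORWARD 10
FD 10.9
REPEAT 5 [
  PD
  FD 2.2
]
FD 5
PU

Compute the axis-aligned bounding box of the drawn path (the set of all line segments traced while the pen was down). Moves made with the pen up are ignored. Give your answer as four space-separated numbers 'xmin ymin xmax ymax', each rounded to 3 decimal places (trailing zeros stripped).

Executing turtle program step by step:
Start: pos=(0,0), heading=0, pen down
FD 10: (0,0) -> (10,0) [heading=0, draw]
FD 10.9: (10,0) -> (20.9,0) [heading=0, draw]
REPEAT 5 [
  -- iteration 1/5 --
  PD: pen down
  FD 2.2: (20.9,0) -> (23.1,0) [heading=0, draw]
  -- iteration 2/5 --
  PD: pen down
  FD 2.2: (23.1,0) -> (25.3,0) [heading=0, draw]
  -- iteration 3/5 --
  PD: pen down
  FD 2.2: (25.3,0) -> (27.5,0) [heading=0, draw]
  -- iteration 4/5 --
  PD: pen down
  FD 2.2: (27.5,0) -> (29.7,0) [heading=0, draw]
  -- iteration 5/5 --
  PD: pen down
  FD 2.2: (29.7,0) -> (31.9,0) [heading=0, draw]
]
FD 5: (31.9,0) -> (36.9,0) [heading=0, draw]
PU: pen up
Final: pos=(36.9,0), heading=0, 8 segment(s) drawn

Segment endpoints: x in {0, 10, 20.9, 23.1, 25.3, 27.5, 29.7, 31.9, 36.9}, y in {0}
xmin=0, ymin=0, xmax=36.9, ymax=0

Answer: 0 0 36.9 0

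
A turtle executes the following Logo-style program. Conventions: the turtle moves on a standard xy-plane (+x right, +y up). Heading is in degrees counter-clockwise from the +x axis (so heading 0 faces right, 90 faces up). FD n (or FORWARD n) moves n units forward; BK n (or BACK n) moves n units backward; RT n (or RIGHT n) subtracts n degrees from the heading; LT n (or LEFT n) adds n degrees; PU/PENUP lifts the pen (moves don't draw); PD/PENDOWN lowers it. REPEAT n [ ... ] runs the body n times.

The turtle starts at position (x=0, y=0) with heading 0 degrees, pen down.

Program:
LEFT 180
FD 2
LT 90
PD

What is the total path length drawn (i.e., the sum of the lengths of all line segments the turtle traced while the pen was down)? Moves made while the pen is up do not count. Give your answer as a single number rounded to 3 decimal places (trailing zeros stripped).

Answer: 2

Derivation:
Executing turtle program step by step:
Start: pos=(0,0), heading=0, pen down
LT 180: heading 0 -> 180
FD 2: (0,0) -> (-2,0) [heading=180, draw]
LT 90: heading 180 -> 270
PD: pen down
Final: pos=(-2,0), heading=270, 1 segment(s) drawn

Segment lengths:
  seg 1: (0,0) -> (-2,0), length = 2
Total = 2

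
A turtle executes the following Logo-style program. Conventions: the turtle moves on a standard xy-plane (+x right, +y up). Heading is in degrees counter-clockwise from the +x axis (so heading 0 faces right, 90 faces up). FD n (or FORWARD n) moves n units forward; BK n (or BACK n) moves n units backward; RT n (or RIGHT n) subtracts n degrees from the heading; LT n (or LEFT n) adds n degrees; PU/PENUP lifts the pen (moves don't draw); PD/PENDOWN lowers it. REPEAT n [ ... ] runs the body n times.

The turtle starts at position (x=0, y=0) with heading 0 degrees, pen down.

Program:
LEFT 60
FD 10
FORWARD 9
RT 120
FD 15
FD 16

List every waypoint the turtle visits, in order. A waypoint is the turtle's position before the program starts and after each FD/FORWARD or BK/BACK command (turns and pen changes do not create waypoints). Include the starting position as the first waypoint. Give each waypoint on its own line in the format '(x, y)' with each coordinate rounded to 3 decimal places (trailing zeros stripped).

Executing turtle program step by step:
Start: pos=(0,0), heading=0, pen down
LT 60: heading 0 -> 60
FD 10: (0,0) -> (5,8.66) [heading=60, draw]
FD 9: (5,8.66) -> (9.5,16.454) [heading=60, draw]
RT 120: heading 60 -> 300
FD 15: (9.5,16.454) -> (17,3.464) [heading=300, draw]
FD 16: (17,3.464) -> (25,-10.392) [heading=300, draw]
Final: pos=(25,-10.392), heading=300, 4 segment(s) drawn
Waypoints (5 total):
(0, 0)
(5, 8.66)
(9.5, 16.454)
(17, 3.464)
(25, -10.392)

Answer: (0, 0)
(5, 8.66)
(9.5, 16.454)
(17, 3.464)
(25, -10.392)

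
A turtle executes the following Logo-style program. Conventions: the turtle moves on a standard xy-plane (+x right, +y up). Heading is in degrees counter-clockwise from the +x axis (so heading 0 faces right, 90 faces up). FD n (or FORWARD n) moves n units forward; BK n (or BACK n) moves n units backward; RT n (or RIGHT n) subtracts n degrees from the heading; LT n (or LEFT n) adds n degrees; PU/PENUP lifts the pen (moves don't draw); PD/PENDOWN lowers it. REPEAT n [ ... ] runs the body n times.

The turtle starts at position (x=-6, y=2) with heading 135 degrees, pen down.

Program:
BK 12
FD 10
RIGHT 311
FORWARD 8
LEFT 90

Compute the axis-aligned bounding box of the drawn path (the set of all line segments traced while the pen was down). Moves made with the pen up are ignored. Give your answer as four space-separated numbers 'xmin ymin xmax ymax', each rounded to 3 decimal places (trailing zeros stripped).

Executing turtle program step by step:
Start: pos=(-6,2), heading=135, pen down
BK 12: (-6,2) -> (2.485,-6.485) [heading=135, draw]
FD 10: (2.485,-6.485) -> (-4.586,0.586) [heading=135, draw]
RT 311: heading 135 -> 184
FD 8: (-4.586,0.586) -> (-12.566,0.028) [heading=184, draw]
LT 90: heading 184 -> 274
Final: pos=(-12.566,0.028), heading=274, 3 segment(s) drawn

Segment endpoints: x in {-12.566, -6, -4.586, 2.485}, y in {-6.485, 0.028, 0.586, 2}
xmin=-12.566, ymin=-6.485, xmax=2.485, ymax=2

Answer: -12.566 -6.485 2.485 2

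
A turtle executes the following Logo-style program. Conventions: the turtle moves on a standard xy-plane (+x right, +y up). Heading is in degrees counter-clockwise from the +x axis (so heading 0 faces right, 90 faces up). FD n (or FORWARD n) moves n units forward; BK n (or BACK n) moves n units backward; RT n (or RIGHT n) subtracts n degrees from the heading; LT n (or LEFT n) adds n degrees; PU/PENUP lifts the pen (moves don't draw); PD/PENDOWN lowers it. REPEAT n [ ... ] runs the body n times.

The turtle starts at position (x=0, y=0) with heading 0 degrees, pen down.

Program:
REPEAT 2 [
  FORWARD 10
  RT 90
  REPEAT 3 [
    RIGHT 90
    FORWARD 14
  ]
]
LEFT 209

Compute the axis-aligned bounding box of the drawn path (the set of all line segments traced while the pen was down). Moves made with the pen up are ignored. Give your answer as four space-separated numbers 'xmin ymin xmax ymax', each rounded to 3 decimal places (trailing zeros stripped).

Answer: -4 0 20 28

Derivation:
Executing turtle program step by step:
Start: pos=(0,0), heading=0, pen down
REPEAT 2 [
  -- iteration 1/2 --
  FD 10: (0,0) -> (10,0) [heading=0, draw]
  RT 90: heading 0 -> 270
  REPEAT 3 [
    -- iteration 1/3 --
    RT 90: heading 270 -> 180
    FD 14: (10,0) -> (-4,0) [heading=180, draw]
    -- iteration 2/3 --
    RT 90: heading 180 -> 90
    FD 14: (-4,0) -> (-4,14) [heading=90, draw]
    -- iteration 3/3 --
    RT 90: heading 90 -> 0
    FD 14: (-4,14) -> (10,14) [heading=0, draw]
  ]
  -- iteration 2/2 --
  FD 10: (10,14) -> (20,14) [heading=0, draw]
  RT 90: heading 0 -> 270
  REPEAT 3 [
    -- iteration 1/3 --
    RT 90: heading 270 -> 180
    FD 14: (20,14) -> (6,14) [heading=180, draw]
    -- iteration 2/3 --
    RT 90: heading 180 -> 90
    FD 14: (6,14) -> (6,28) [heading=90, draw]
    -- iteration 3/3 --
    RT 90: heading 90 -> 0
    FD 14: (6,28) -> (20,28) [heading=0, draw]
  ]
]
LT 209: heading 0 -> 209
Final: pos=(20,28), heading=209, 8 segment(s) drawn

Segment endpoints: x in {-4, -4, 0, 6, 6, 10, 10, 20, 20}, y in {0, 0, 14, 14, 14, 28, 28}
xmin=-4, ymin=0, xmax=20, ymax=28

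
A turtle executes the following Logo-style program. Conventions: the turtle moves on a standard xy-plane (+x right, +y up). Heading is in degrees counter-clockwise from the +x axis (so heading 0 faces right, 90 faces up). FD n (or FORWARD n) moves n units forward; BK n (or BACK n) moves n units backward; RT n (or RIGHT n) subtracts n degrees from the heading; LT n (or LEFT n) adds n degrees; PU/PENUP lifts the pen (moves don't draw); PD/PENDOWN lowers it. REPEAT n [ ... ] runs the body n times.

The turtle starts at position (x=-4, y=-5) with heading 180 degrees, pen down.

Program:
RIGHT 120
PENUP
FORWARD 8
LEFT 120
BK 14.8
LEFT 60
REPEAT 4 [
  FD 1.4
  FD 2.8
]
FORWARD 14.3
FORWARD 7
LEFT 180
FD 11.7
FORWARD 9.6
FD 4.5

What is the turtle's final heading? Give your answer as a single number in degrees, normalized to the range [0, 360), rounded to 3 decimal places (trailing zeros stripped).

Executing turtle program step by step:
Start: pos=(-4,-5), heading=180, pen down
RT 120: heading 180 -> 60
PU: pen up
FD 8: (-4,-5) -> (0,1.928) [heading=60, move]
LT 120: heading 60 -> 180
BK 14.8: (0,1.928) -> (14.8,1.928) [heading=180, move]
LT 60: heading 180 -> 240
REPEAT 4 [
  -- iteration 1/4 --
  FD 1.4: (14.8,1.928) -> (14.1,0.716) [heading=240, move]
  FD 2.8: (14.1,0.716) -> (12.7,-1.709) [heading=240, move]
  -- iteration 2/4 --
  FD 1.4: (12.7,-1.709) -> (12,-2.922) [heading=240, move]
  FD 2.8: (12,-2.922) -> (10.6,-5.346) [heading=240, move]
  -- iteration 3/4 --
  FD 1.4: (10.6,-5.346) -> (9.9,-6.559) [heading=240, move]
  FD 2.8: (9.9,-6.559) -> (8.5,-8.984) [heading=240, move]
  -- iteration 4/4 --
  FD 1.4: (8.5,-8.984) -> (7.8,-10.196) [heading=240, move]
  FD 2.8: (7.8,-10.196) -> (6.4,-12.621) [heading=240, move]
]
FD 14.3: (6.4,-12.621) -> (-0.75,-25.005) [heading=240, move]
FD 7: (-0.75,-25.005) -> (-4.25,-31.067) [heading=240, move]
LT 180: heading 240 -> 60
FD 11.7: (-4.25,-31.067) -> (1.6,-20.935) [heading=60, move]
FD 9.6: (1.6,-20.935) -> (6.4,-12.621) [heading=60, move]
FD 4.5: (6.4,-12.621) -> (8.65,-8.724) [heading=60, move]
Final: pos=(8.65,-8.724), heading=60, 0 segment(s) drawn

Answer: 60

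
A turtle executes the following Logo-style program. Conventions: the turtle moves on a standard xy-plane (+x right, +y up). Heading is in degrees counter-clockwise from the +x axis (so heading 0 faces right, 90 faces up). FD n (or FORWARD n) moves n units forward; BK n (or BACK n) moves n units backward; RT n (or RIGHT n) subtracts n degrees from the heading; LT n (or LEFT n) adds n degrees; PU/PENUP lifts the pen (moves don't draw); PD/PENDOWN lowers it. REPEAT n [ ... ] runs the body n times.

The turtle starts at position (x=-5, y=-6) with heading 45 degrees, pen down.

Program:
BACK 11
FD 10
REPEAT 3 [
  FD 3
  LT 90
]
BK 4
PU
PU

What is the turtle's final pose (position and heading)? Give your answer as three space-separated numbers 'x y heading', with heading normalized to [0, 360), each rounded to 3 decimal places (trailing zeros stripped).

Answer: -10.657 -1.757 315

Derivation:
Executing turtle program step by step:
Start: pos=(-5,-6), heading=45, pen down
BK 11: (-5,-6) -> (-12.778,-13.778) [heading=45, draw]
FD 10: (-12.778,-13.778) -> (-5.707,-6.707) [heading=45, draw]
REPEAT 3 [
  -- iteration 1/3 --
  FD 3: (-5.707,-6.707) -> (-3.586,-4.586) [heading=45, draw]
  LT 90: heading 45 -> 135
  -- iteration 2/3 --
  FD 3: (-3.586,-4.586) -> (-5.707,-2.464) [heading=135, draw]
  LT 90: heading 135 -> 225
  -- iteration 3/3 --
  FD 3: (-5.707,-2.464) -> (-7.828,-4.586) [heading=225, draw]
  LT 90: heading 225 -> 315
]
BK 4: (-7.828,-4.586) -> (-10.657,-1.757) [heading=315, draw]
PU: pen up
PU: pen up
Final: pos=(-10.657,-1.757), heading=315, 6 segment(s) drawn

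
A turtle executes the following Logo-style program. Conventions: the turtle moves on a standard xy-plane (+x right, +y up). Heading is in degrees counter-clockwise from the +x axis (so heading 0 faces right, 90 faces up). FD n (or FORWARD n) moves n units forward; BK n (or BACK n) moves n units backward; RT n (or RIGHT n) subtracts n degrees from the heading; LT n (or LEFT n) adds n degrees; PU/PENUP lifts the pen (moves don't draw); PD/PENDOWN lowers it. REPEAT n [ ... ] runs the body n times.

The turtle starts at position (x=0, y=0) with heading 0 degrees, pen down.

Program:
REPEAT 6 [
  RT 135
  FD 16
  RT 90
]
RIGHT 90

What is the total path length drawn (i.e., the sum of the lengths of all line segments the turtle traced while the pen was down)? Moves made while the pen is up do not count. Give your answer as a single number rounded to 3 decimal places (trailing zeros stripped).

Answer: 96

Derivation:
Executing turtle program step by step:
Start: pos=(0,0), heading=0, pen down
REPEAT 6 [
  -- iteration 1/6 --
  RT 135: heading 0 -> 225
  FD 16: (0,0) -> (-11.314,-11.314) [heading=225, draw]
  RT 90: heading 225 -> 135
  -- iteration 2/6 --
  RT 135: heading 135 -> 0
  FD 16: (-11.314,-11.314) -> (4.686,-11.314) [heading=0, draw]
  RT 90: heading 0 -> 270
  -- iteration 3/6 --
  RT 135: heading 270 -> 135
  FD 16: (4.686,-11.314) -> (-6.627,0) [heading=135, draw]
  RT 90: heading 135 -> 45
  -- iteration 4/6 --
  RT 135: heading 45 -> 270
  FD 16: (-6.627,0) -> (-6.627,-16) [heading=270, draw]
  RT 90: heading 270 -> 180
  -- iteration 5/6 --
  RT 135: heading 180 -> 45
  FD 16: (-6.627,-16) -> (4.686,-4.686) [heading=45, draw]
  RT 90: heading 45 -> 315
  -- iteration 6/6 --
  RT 135: heading 315 -> 180
  FD 16: (4.686,-4.686) -> (-11.314,-4.686) [heading=180, draw]
  RT 90: heading 180 -> 90
]
RT 90: heading 90 -> 0
Final: pos=(-11.314,-4.686), heading=0, 6 segment(s) drawn

Segment lengths:
  seg 1: (0,0) -> (-11.314,-11.314), length = 16
  seg 2: (-11.314,-11.314) -> (4.686,-11.314), length = 16
  seg 3: (4.686,-11.314) -> (-6.627,0), length = 16
  seg 4: (-6.627,0) -> (-6.627,-16), length = 16
  seg 5: (-6.627,-16) -> (4.686,-4.686), length = 16
  seg 6: (4.686,-4.686) -> (-11.314,-4.686), length = 16
Total = 96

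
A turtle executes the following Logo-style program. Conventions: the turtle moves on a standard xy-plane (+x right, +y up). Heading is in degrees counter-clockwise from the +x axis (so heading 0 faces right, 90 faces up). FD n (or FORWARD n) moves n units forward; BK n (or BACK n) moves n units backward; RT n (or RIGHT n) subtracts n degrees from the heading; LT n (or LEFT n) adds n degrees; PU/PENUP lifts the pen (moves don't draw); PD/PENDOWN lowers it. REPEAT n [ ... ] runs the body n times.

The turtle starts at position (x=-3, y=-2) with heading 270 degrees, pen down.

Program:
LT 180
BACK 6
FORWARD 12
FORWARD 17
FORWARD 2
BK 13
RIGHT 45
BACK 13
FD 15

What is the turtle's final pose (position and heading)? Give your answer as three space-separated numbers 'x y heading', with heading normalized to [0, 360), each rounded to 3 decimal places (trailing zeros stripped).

Executing turtle program step by step:
Start: pos=(-3,-2), heading=270, pen down
LT 180: heading 270 -> 90
BK 6: (-3,-2) -> (-3,-8) [heading=90, draw]
FD 12: (-3,-8) -> (-3,4) [heading=90, draw]
FD 17: (-3,4) -> (-3,21) [heading=90, draw]
FD 2: (-3,21) -> (-3,23) [heading=90, draw]
BK 13: (-3,23) -> (-3,10) [heading=90, draw]
RT 45: heading 90 -> 45
BK 13: (-3,10) -> (-12.192,0.808) [heading=45, draw]
FD 15: (-12.192,0.808) -> (-1.586,11.414) [heading=45, draw]
Final: pos=(-1.586,11.414), heading=45, 7 segment(s) drawn

Answer: -1.586 11.414 45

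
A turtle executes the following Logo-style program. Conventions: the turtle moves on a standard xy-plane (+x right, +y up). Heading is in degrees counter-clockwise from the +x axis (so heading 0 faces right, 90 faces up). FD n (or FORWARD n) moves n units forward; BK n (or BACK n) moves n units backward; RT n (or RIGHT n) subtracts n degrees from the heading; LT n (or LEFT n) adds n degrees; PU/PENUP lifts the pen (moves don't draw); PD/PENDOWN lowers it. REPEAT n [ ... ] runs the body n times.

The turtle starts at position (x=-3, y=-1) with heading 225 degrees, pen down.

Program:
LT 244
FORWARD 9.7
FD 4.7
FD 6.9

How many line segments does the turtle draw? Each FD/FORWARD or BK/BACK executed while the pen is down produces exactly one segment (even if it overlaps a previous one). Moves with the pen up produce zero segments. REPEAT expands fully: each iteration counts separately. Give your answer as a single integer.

Executing turtle program step by step:
Start: pos=(-3,-1), heading=225, pen down
LT 244: heading 225 -> 109
FD 9.7: (-3,-1) -> (-6.158,8.172) [heading=109, draw]
FD 4.7: (-6.158,8.172) -> (-7.688,12.615) [heading=109, draw]
FD 6.9: (-7.688,12.615) -> (-9.935,19.14) [heading=109, draw]
Final: pos=(-9.935,19.14), heading=109, 3 segment(s) drawn
Segments drawn: 3

Answer: 3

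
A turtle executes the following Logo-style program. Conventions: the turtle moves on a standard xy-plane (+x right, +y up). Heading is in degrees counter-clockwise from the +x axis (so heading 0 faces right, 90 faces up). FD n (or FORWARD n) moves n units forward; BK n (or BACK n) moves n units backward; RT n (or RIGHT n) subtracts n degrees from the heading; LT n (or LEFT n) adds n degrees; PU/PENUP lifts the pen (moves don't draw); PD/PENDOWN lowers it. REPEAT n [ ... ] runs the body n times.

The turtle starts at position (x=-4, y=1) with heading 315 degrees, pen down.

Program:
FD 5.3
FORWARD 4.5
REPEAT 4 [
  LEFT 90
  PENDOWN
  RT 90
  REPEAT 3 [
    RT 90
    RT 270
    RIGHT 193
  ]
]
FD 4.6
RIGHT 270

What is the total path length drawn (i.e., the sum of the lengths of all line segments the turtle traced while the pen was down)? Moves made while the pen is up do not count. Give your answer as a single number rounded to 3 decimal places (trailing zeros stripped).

Executing turtle program step by step:
Start: pos=(-4,1), heading=315, pen down
FD 5.3: (-4,1) -> (-0.252,-2.748) [heading=315, draw]
FD 4.5: (-0.252,-2.748) -> (2.93,-5.93) [heading=315, draw]
REPEAT 4 [
  -- iteration 1/4 --
  LT 90: heading 315 -> 45
  PD: pen down
  RT 90: heading 45 -> 315
  REPEAT 3 [
    -- iteration 1/3 --
    RT 90: heading 315 -> 225
    RT 270: heading 225 -> 315
    RT 193: heading 315 -> 122
    -- iteration 2/3 --
    RT 90: heading 122 -> 32
    RT 270: heading 32 -> 122
    RT 193: heading 122 -> 289
    -- iteration 3/3 --
    RT 90: heading 289 -> 199
    RT 270: heading 199 -> 289
    RT 193: heading 289 -> 96
  ]
  -- iteration 2/4 --
  LT 90: heading 96 -> 186
  PD: pen down
  RT 90: heading 186 -> 96
  REPEAT 3 [
    -- iteration 1/3 --
    RT 90: heading 96 -> 6
    RT 270: heading 6 -> 96
    RT 193: heading 96 -> 263
    -- iteration 2/3 --
    RT 90: heading 263 -> 173
    RT 270: heading 173 -> 263
    RT 193: heading 263 -> 70
    -- iteration 3/3 --
    RT 90: heading 70 -> 340
    RT 270: heading 340 -> 70
    RT 193: heading 70 -> 237
  ]
  -- iteration 3/4 --
  LT 90: heading 237 -> 327
  PD: pen down
  RT 90: heading 327 -> 237
  REPEAT 3 [
    -- iteration 1/3 --
    RT 90: heading 237 -> 147
    RT 270: heading 147 -> 237
    RT 193: heading 237 -> 44
    -- iteration 2/3 --
    RT 90: heading 44 -> 314
    RT 270: heading 314 -> 44
    RT 193: heading 44 -> 211
    -- iteration 3/3 --
    RT 90: heading 211 -> 121
    RT 270: heading 121 -> 211
    RT 193: heading 211 -> 18
  ]
  -- iteration 4/4 --
  LT 90: heading 18 -> 108
  PD: pen down
  RT 90: heading 108 -> 18
  REPEAT 3 [
    -- iteration 1/3 --
    RT 90: heading 18 -> 288
    RT 270: heading 288 -> 18
    RT 193: heading 18 -> 185
    -- iteration 2/3 --
    RT 90: heading 185 -> 95
    RT 270: heading 95 -> 185
    RT 193: heading 185 -> 352
    -- iteration 3/3 --
    RT 90: heading 352 -> 262
    RT 270: heading 262 -> 352
    RT 193: heading 352 -> 159
  ]
]
FD 4.6: (2.93,-5.93) -> (-1.365,-4.281) [heading=159, draw]
RT 270: heading 159 -> 249
Final: pos=(-1.365,-4.281), heading=249, 3 segment(s) drawn

Segment lengths:
  seg 1: (-4,1) -> (-0.252,-2.748), length = 5.3
  seg 2: (-0.252,-2.748) -> (2.93,-5.93), length = 4.5
  seg 3: (2.93,-5.93) -> (-1.365,-4.281), length = 4.6
Total = 14.4

Answer: 14.4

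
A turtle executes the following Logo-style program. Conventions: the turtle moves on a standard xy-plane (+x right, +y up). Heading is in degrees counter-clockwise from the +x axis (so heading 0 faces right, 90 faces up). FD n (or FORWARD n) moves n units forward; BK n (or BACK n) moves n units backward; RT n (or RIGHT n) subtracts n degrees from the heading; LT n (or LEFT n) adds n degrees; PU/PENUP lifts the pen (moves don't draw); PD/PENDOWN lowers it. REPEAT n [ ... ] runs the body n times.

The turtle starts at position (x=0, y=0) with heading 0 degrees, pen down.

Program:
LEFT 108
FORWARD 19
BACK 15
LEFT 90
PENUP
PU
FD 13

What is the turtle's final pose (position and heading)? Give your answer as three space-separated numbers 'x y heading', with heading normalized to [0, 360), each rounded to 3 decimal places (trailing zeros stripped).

Answer: -13.6 -0.213 198

Derivation:
Executing turtle program step by step:
Start: pos=(0,0), heading=0, pen down
LT 108: heading 0 -> 108
FD 19: (0,0) -> (-5.871,18.07) [heading=108, draw]
BK 15: (-5.871,18.07) -> (-1.236,3.804) [heading=108, draw]
LT 90: heading 108 -> 198
PU: pen up
PU: pen up
FD 13: (-1.236,3.804) -> (-13.6,-0.213) [heading=198, move]
Final: pos=(-13.6,-0.213), heading=198, 2 segment(s) drawn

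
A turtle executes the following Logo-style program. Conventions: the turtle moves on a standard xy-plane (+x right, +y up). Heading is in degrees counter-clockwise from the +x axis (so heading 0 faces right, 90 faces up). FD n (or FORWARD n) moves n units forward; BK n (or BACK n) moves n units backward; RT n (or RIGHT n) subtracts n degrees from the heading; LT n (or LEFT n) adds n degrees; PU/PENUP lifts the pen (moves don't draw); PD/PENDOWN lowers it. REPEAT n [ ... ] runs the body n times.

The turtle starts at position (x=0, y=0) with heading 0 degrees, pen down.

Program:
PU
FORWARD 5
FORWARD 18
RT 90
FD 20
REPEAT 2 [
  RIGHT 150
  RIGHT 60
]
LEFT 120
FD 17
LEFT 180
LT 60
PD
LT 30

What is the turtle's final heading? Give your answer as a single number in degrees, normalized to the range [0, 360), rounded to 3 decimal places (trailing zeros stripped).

Executing turtle program step by step:
Start: pos=(0,0), heading=0, pen down
PU: pen up
FD 5: (0,0) -> (5,0) [heading=0, move]
FD 18: (5,0) -> (23,0) [heading=0, move]
RT 90: heading 0 -> 270
FD 20: (23,0) -> (23,-20) [heading=270, move]
REPEAT 2 [
  -- iteration 1/2 --
  RT 150: heading 270 -> 120
  RT 60: heading 120 -> 60
  -- iteration 2/2 --
  RT 150: heading 60 -> 270
  RT 60: heading 270 -> 210
]
LT 120: heading 210 -> 330
FD 17: (23,-20) -> (37.722,-28.5) [heading=330, move]
LT 180: heading 330 -> 150
LT 60: heading 150 -> 210
PD: pen down
LT 30: heading 210 -> 240
Final: pos=(37.722,-28.5), heading=240, 0 segment(s) drawn

Answer: 240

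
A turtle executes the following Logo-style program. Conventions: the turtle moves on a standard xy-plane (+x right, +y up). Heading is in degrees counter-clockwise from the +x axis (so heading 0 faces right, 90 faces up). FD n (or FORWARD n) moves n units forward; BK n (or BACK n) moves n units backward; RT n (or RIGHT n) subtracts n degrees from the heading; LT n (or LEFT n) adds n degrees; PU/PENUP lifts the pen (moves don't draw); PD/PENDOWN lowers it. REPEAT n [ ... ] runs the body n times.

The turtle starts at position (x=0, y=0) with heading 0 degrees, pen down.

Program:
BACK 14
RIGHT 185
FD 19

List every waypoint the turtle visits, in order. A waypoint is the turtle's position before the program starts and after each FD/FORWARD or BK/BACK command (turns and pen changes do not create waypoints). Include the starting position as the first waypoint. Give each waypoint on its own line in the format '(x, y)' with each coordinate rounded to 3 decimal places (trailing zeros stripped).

Answer: (0, 0)
(-14, 0)
(-32.928, 1.656)

Derivation:
Executing turtle program step by step:
Start: pos=(0,0), heading=0, pen down
BK 14: (0,0) -> (-14,0) [heading=0, draw]
RT 185: heading 0 -> 175
FD 19: (-14,0) -> (-32.928,1.656) [heading=175, draw]
Final: pos=(-32.928,1.656), heading=175, 2 segment(s) drawn
Waypoints (3 total):
(0, 0)
(-14, 0)
(-32.928, 1.656)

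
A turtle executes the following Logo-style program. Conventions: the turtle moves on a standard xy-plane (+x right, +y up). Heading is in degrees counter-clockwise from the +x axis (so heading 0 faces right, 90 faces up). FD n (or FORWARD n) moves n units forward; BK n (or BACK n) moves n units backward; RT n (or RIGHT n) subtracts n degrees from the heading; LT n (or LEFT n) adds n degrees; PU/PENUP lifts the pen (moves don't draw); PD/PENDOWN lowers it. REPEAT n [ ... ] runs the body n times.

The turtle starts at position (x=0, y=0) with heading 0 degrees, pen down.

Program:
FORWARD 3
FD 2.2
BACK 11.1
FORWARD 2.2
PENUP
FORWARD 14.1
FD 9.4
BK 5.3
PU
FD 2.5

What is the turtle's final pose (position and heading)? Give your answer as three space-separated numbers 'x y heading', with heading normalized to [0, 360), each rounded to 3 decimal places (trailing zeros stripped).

Answer: 17 0 0

Derivation:
Executing turtle program step by step:
Start: pos=(0,0), heading=0, pen down
FD 3: (0,0) -> (3,0) [heading=0, draw]
FD 2.2: (3,0) -> (5.2,0) [heading=0, draw]
BK 11.1: (5.2,0) -> (-5.9,0) [heading=0, draw]
FD 2.2: (-5.9,0) -> (-3.7,0) [heading=0, draw]
PU: pen up
FD 14.1: (-3.7,0) -> (10.4,0) [heading=0, move]
FD 9.4: (10.4,0) -> (19.8,0) [heading=0, move]
BK 5.3: (19.8,0) -> (14.5,0) [heading=0, move]
PU: pen up
FD 2.5: (14.5,0) -> (17,0) [heading=0, move]
Final: pos=(17,0), heading=0, 4 segment(s) drawn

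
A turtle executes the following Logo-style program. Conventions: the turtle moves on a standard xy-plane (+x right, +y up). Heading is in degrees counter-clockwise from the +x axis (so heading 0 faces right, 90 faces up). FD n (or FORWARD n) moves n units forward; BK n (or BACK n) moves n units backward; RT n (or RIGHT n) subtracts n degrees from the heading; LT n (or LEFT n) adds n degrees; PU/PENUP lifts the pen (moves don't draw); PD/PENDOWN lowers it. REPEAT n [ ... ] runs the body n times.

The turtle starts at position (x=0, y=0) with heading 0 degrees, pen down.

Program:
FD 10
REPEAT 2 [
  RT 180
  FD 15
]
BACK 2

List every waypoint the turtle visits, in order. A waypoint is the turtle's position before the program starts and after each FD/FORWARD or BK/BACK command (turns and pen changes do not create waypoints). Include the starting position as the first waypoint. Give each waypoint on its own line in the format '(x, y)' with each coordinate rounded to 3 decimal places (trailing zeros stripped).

Executing turtle program step by step:
Start: pos=(0,0), heading=0, pen down
FD 10: (0,0) -> (10,0) [heading=0, draw]
REPEAT 2 [
  -- iteration 1/2 --
  RT 180: heading 0 -> 180
  FD 15: (10,0) -> (-5,0) [heading=180, draw]
  -- iteration 2/2 --
  RT 180: heading 180 -> 0
  FD 15: (-5,0) -> (10,0) [heading=0, draw]
]
BK 2: (10,0) -> (8,0) [heading=0, draw]
Final: pos=(8,0), heading=0, 4 segment(s) drawn
Waypoints (5 total):
(0, 0)
(10, 0)
(-5, 0)
(10, 0)
(8, 0)

Answer: (0, 0)
(10, 0)
(-5, 0)
(10, 0)
(8, 0)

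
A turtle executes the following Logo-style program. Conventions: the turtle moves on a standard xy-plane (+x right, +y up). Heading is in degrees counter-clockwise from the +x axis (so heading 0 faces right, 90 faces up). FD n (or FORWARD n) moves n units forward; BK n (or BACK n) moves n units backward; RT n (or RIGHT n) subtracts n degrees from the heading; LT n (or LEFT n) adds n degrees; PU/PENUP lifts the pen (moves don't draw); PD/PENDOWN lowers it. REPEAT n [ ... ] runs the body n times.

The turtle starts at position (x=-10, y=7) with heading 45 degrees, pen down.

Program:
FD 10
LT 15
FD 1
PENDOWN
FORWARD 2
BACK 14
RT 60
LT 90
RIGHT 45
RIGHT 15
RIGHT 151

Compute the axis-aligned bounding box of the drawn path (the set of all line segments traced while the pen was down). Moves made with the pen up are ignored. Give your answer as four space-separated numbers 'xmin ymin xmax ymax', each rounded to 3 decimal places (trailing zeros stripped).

Executing turtle program step by step:
Start: pos=(-10,7), heading=45, pen down
FD 10: (-10,7) -> (-2.929,14.071) [heading=45, draw]
LT 15: heading 45 -> 60
FD 1: (-2.929,14.071) -> (-2.429,14.937) [heading=60, draw]
PD: pen down
FD 2: (-2.429,14.937) -> (-1.429,16.669) [heading=60, draw]
BK 14: (-1.429,16.669) -> (-8.429,4.545) [heading=60, draw]
RT 60: heading 60 -> 0
LT 90: heading 0 -> 90
RT 45: heading 90 -> 45
RT 15: heading 45 -> 30
RT 151: heading 30 -> 239
Final: pos=(-8.429,4.545), heading=239, 4 segment(s) drawn

Segment endpoints: x in {-10, -8.429, -2.929, -2.429, -1.429}, y in {4.545, 7, 14.071, 14.937, 16.669}
xmin=-10, ymin=4.545, xmax=-1.429, ymax=16.669

Answer: -10 4.545 -1.429 16.669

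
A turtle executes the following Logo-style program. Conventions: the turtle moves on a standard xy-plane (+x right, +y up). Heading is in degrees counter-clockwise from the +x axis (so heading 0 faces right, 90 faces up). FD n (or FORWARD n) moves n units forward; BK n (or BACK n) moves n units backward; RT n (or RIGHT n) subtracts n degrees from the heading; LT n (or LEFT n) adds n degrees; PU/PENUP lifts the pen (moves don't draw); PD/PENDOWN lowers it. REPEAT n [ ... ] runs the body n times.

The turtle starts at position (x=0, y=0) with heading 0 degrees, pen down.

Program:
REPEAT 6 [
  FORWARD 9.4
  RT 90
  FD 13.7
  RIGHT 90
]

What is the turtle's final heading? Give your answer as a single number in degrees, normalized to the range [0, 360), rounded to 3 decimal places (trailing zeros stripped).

Answer: 0

Derivation:
Executing turtle program step by step:
Start: pos=(0,0), heading=0, pen down
REPEAT 6 [
  -- iteration 1/6 --
  FD 9.4: (0,0) -> (9.4,0) [heading=0, draw]
  RT 90: heading 0 -> 270
  FD 13.7: (9.4,0) -> (9.4,-13.7) [heading=270, draw]
  RT 90: heading 270 -> 180
  -- iteration 2/6 --
  FD 9.4: (9.4,-13.7) -> (0,-13.7) [heading=180, draw]
  RT 90: heading 180 -> 90
  FD 13.7: (0,-13.7) -> (0,0) [heading=90, draw]
  RT 90: heading 90 -> 0
  -- iteration 3/6 --
  FD 9.4: (0,0) -> (9.4,0) [heading=0, draw]
  RT 90: heading 0 -> 270
  FD 13.7: (9.4,0) -> (9.4,-13.7) [heading=270, draw]
  RT 90: heading 270 -> 180
  -- iteration 4/6 --
  FD 9.4: (9.4,-13.7) -> (0,-13.7) [heading=180, draw]
  RT 90: heading 180 -> 90
  FD 13.7: (0,-13.7) -> (0,0) [heading=90, draw]
  RT 90: heading 90 -> 0
  -- iteration 5/6 --
  FD 9.4: (0,0) -> (9.4,0) [heading=0, draw]
  RT 90: heading 0 -> 270
  FD 13.7: (9.4,0) -> (9.4,-13.7) [heading=270, draw]
  RT 90: heading 270 -> 180
  -- iteration 6/6 --
  FD 9.4: (9.4,-13.7) -> (0,-13.7) [heading=180, draw]
  RT 90: heading 180 -> 90
  FD 13.7: (0,-13.7) -> (0,0) [heading=90, draw]
  RT 90: heading 90 -> 0
]
Final: pos=(0,0), heading=0, 12 segment(s) drawn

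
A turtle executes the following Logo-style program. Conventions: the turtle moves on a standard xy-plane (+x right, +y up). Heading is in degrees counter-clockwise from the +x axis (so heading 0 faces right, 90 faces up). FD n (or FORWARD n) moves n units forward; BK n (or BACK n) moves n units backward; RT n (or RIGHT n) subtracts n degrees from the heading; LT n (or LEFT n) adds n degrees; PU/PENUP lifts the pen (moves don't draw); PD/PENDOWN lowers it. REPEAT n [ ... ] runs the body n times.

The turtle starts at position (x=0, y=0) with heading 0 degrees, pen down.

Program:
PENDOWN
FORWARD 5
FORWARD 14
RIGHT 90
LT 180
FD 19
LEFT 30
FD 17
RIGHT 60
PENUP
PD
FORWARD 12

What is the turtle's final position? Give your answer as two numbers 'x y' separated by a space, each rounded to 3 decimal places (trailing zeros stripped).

Executing turtle program step by step:
Start: pos=(0,0), heading=0, pen down
PD: pen down
FD 5: (0,0) -> (5,0) [heading=0, draw]
FD 14: (5,0) -> (19,0) [heading=0, draw]
RT 90: heading 0 -> 270
LT 180: heading 270 -> 90
FD 19: (19,0) -> (19,19) [heading=90, draw]
LT 30: heading 90 -> 120
FD 17: (19,19) -> (10.5,33.722) [heading=120, draw]
RT 60: heading 120 -> 60
PU: pen up
PD: pen down
FD 12: (10.5,33.722) -> (16.5,44.115) [heading=60, draw]
Final: pos=(16.5,44.115), heading=60, 5 segment(s) drawn

Answer: 16.5 44.115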